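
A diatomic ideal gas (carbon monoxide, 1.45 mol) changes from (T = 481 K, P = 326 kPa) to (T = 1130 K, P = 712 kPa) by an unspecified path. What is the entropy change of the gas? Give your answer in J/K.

ΔS = 26.6 J/K

ΔS = nC_p ln(T₂/T₁) − nR ln(P₂/P₁), with C_p = 7R/2 = 29.1 J mol⁻¹ K⁻¹ for a diatomic ideal gas.
ΔS = 1.45 × [29.1 × ln(1130/481) − 8.314 × ln(712/326)] = 26.6 J/K.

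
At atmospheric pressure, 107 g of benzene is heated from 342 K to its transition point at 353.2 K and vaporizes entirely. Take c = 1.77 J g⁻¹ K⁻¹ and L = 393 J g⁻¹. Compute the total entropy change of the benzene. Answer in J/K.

ΔS = 125 J/K

Warming step: ΔS₁ = m c ln(T_tr/T_i) = 107 × 1.77 × ln(353.2/342) = 6.103 J/K.
Phase change: ΔS₂ = +mL/T_tr = 107 × 393 / 353.2 = 119.1 J/K.
ΔS_total = (6.103) + (119.1) = 125 J/K.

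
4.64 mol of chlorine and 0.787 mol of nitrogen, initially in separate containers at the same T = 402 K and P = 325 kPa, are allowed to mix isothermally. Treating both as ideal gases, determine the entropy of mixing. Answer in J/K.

Mole fractions: x_A = 4.64/5.43 = 0.855, x_B = 0.145.
ΔS_mix = −R(n_A ln x_A + n_B ln x_B) = −8.314 × (4.64 ln 0.855 + 0.787 ln 0.145) = 18.7 J/K.

ΔS_mix = 18.7 J/K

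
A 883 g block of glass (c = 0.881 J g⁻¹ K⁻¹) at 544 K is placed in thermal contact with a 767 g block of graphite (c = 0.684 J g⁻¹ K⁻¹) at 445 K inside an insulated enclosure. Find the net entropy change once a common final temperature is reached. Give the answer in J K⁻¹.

Energy balance: T_f = (m₁c₁T₁ + m₂c₂T₂)/(m₁c₁ + m₂c₂) = 504.13 K.
ΔS₁ = m₁c₁ ln(T_f/T₁) = 777.923 × ln(504.13/544) = -59.22 J/K.
ΔS₂ = m₂c₂ ln(T_f/T₂) = 524.628 × ln(504.13/445) = 65.45 J/K.
ΔS_total = -59.22 + 65.45 = 6.23 J/K.

ΔS_total = 6.23 J/K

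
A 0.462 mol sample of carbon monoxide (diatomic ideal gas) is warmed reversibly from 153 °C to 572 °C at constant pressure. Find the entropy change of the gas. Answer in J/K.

ΔS = 9.21 J/K

In kelvin: T₁ = 426.15 K, T₂ = 845.15 K. At constant pressure, ΔS = nC_p ln(T₂/T₁) with C_p = 7R/2 = 29.1 J mol⁻¹ K⁻¹.
ΔS = 0.462 × 29.1 × ln(845.15/426.15) = 9.21 J/K.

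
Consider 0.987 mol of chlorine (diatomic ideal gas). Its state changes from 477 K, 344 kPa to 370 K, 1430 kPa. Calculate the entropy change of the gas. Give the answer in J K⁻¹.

ΔS = -19 J/K

ΔS = nC_p ln(T₂/T₁) − nR ln(P₂/P₁), with C_p = 7R/2 = 29.1 J mol⁻¹ K⁻¹ for a diatomic ideal gas.
ΔS = 0.987 × [29.1 × ln(370/477) − 8.314 × ln(1430/344)] = -19 J/K.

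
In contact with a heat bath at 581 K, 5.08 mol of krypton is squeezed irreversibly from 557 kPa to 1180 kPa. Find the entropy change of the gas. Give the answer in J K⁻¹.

ΔS_gas = -31.7 J/K

Entropy is a state function, so ΔS_gas depends only on the end states.
For an isothermal ideal gas ΔS_gas = nR ln(P₁/P₂) = 5.08 × 8.314 × ln(557/1180) = -31.7 J/K.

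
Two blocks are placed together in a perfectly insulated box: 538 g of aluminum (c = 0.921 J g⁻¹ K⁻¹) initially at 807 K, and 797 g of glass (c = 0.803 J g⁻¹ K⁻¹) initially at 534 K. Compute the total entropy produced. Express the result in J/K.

ΔS_total = 24.1 J/K

Energy balance: T_f = (m₁c₁T₁ + m₂c₂T₂)/(m₁c₁ + m₂c₂) = 653.13 K.
ΔS₁ = m₁c₁ ln(T_f/T₁) = 495.498 × ln(653.13/807) = -104.8 J/K.
ΔS₂ = m₂c₂ ln(T_f/T₂) = 639.991 × ln(653.13/534) = 128.9 J/K.
ΔS_total = -104.8 + 128.9 = 24.1 J/K.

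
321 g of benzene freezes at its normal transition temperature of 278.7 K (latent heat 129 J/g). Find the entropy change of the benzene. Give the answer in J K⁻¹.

ΔS = -149 J/K

Heat released by the substance: Q = −mL = −321 × 129 = −41409 J.
At constant T, ΔS = Q_rev/T = −41409 / 278.7 = -149 J/K.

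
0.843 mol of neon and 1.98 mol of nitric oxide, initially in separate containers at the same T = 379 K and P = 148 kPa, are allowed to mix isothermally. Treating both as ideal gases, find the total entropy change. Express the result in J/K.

ΔS_mix = 14.3 J/K

Mole fractions: x_A = 0.843/2.82 = 0.299, x_B = 0.701.
ΔS_mix = −R(n_A ln x_A + n_B ln x_B) = −8.314 × (0.843 ln 0.299 + 1.98 ln 0.701) = 14.3 J/K.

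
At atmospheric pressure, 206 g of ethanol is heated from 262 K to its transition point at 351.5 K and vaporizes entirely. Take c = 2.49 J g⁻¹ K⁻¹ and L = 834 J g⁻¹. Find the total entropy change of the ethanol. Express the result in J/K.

ΔS = 640 J/K

Warming step: ΔS₁ = m c ln(T_tr/T_i) = 206 × 2.49 × ln(351.5/262) = 150.7 J/K.
Phase change: ΔS₂ = +mL/T_tr = 206 × 834 / 351.5 = 488.8 J/K.
ΔS_total = (150.7) + (488.8) = 640 J/K.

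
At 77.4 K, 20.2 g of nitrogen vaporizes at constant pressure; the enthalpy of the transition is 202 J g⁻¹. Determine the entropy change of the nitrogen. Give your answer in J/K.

ΔS = 52.7 J/K

Heat absorbed by the substance: Q = mL = 20.2 × 202 = 4080.4 J.
At constant T, ΔS = Q_rev/T = 4080.4 / 77.4 = 52.7 J/K.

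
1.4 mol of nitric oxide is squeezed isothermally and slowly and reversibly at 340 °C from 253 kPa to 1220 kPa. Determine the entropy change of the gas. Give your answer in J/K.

ΔS_gas = -18.3 J/K

For an isothermal ideal gas ΔS_gas = nR ln(P₁/P₂) = 1.4 × 8.314 × ln(253/1220) = -18.3 J/K.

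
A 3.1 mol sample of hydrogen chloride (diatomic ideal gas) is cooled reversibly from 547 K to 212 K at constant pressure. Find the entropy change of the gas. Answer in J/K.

ΔS = -85.5 J/K

At constant pressure, ΔS = nC_p ln(T₂/T₁) with C_p = 7R/2 = 29.1 J mol⁻¹ K⁻¹.
ΔS = 3.1 × 29.1 × ln(212/547) = -85.5 J/K.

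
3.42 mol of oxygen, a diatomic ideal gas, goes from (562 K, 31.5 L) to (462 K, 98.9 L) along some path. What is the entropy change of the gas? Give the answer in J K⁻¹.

Entropy is a state function: ΔS = nC_V ln(T₂/T₁) + nR ln(V₂/V₁), with C_V = 5R/2 = 20.79 J mol⁻¹ K⁻¹ for a diatomic ideal gas.
ΔS = 3.42 × [20.79 × ln(462/562) + 8.314 × ln(98.9/31.5)] = 18.6 J/K.

ΔS = 18.6 J/K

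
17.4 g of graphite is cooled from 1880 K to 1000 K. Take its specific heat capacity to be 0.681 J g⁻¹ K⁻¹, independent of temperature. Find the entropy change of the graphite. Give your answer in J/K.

ΔS = ∫dQ_rev/T = m c ln(T₂/T₁) = 17.4 × 0.681 × ln(1000/1880) = -7.48 J/K.

ΔS = -7.48 J/K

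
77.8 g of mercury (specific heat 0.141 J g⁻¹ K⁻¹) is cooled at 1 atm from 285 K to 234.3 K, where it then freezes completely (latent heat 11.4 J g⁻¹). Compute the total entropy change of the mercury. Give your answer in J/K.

ΔS = -5.93 J/K

Cooling step: ΔS₁ = m c ln(T_tr/T_i) = 77.8 × 0.141 × ln(234.3/285) = -2.149 J/K.
Phase change: ΔS₂ = −mL/T_tr = −77.8 × 11.4 / 234.3 = -3.785 J/K.
ΔS_total = (-2.149) + (-3.785) = -5.93 J/K.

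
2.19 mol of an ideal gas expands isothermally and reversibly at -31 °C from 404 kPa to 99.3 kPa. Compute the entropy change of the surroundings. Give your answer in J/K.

For an isothermal ideal gas ΔS_gas = nR ln(P₁/P₂) = 2.19 × 8.314 × ln(404/99.3) = 25.6 J/K.
The process is reversible, so ΔS_surr = −ΔS_gas = -25.6 J/K and ΔS_universe = 0.

ΔS_surr = -25.6 J/K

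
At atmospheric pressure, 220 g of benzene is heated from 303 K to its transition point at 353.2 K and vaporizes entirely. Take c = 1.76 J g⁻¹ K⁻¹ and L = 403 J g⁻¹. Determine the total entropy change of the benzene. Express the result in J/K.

Warming step: ΔS₁ = m c ln(T_tr/T_i) = 220 × 1.76 × ln(353.2/303) = 59.36 J/K.
Phase change: ΔS₂ = +mL/T_tr = 220 × 403 / 353.2 = 251 J/K.
ΔS_total = (59.36) + (251) = 310 J/K.

ΔS = 310 J/K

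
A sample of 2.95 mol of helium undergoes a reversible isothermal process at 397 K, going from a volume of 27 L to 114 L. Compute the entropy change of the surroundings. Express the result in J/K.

ΔS_surr = -35.3 J/K

For an isothermal ideal gas ΔS_gas = nR ln(V₂/V₁) = 2.95 × 8.314 × ln(114/27) = 35.3 J/K.
The process is reversible, so ΔS_surr = −ΔS_gas = -35.3 J/K and ΔS_universe = 0.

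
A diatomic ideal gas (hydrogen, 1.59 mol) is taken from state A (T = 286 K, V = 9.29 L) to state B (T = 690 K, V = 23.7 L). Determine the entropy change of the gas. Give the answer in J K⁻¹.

Entropy is a state function: ΔS = nC_V ln(T₂/T₁) + nR ln(V₂/V₁), with C_V = 5R/2 = 20.79 J mol⁻¹ K⁻¹ for a diatomic ideal gas.
ΔS = 1.59 × [20.79 × ln(690/286) + 8.314 × ln(23.7/9.29)] = 41.5 J/K.

ΔS = 41.5 J/K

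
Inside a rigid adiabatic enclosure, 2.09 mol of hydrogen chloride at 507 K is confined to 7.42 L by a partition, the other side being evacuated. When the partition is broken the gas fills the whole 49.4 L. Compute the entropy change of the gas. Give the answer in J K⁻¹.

No heat is exchanged and no work is done, so the ideal-gas temperature stays constant.
Entropy is a state function; using a reversible isothermal path, ΔS_gas = nR ln(V₂/V₁) = 2.09 × 8.314 × ln(49.4/7.42) = 32.9 J/K.

ΔS_gas = 32.9 J/K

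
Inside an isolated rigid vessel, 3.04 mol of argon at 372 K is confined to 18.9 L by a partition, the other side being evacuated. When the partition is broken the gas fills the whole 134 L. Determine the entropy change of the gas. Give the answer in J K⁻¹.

ΔS_gas = 49.5 J/K

For an ideal gas in free expansion Q = 0 and W = 0, so T is unchanged.
Entropy is a state function; using a reversible isothermal path, ΔS_gas = nR ln(V₂/V₁) = 3.04 × 8.314 × ln(134/18.9) = 49.5 J/K.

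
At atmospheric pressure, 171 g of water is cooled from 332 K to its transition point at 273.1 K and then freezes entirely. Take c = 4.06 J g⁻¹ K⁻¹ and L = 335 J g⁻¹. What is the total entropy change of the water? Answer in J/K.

ΔS = -345 J/K

Cooling step: ΔS₁ = m c ln(T_tr/T_i) = 171 × 4.06 × ln(273.1/332) = -135.6 J/K.
Phase change: ΔS₂ = −mL/T_tr = −171 × 335 / 273.1 = -209.8 J/K.
ΔS_total = (-135.6) + (-209.8) = -345 J/K.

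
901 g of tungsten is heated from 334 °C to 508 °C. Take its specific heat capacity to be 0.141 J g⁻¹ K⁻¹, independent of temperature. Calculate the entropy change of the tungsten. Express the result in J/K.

In kelvin: T₁ = 607.15 K, T₂ = 781.15 K. ΔS = ∫dQ_rev/T = m c ln(T₂/T₁) = 901 × 0.141 × ln(781.15/607.15) = 32 J/K.

ΔS = 32 J/K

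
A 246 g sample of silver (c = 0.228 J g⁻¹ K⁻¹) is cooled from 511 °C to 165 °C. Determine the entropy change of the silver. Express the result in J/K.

In kelvin: T₁ = 784.15 K, T₂ = 438.15 K. ΔS = ∫dQ_rev/T = m c ln(T₂/T₁) = 246 × 0.228 × ln(438.15/784.15) = -32.6 J/K.

ΔS = -32.6 J/K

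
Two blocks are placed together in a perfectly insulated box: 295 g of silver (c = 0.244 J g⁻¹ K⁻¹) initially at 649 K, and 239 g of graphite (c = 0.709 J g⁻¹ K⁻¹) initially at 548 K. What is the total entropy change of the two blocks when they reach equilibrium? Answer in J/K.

ΔS_total = 0.739 J/K

Energy balance: T_f = (m₁c₁T₁ + m₂c₂T₂)/(m₁c₁ + m₂c₂) = 578.11 K.
ΔS₁ = m₁c₁ ln(T_f/T₁) = 71.98 × ln(578.11/649) = -8.3256 J/K.
ΔS₂ = m₂c₂ ln(T_f/T₂) = 169.451 × ln(578.11/548) = 9.0643 J/K.
ΔS_total = -8.3256 + 9.0643 = 0.739 J/K.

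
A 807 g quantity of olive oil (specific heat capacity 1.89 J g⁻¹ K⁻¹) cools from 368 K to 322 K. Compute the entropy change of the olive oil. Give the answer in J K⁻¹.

ΔS = ∫dQ_rev/T = m c ln(T₂/T₁) = 807 × 1.89 × ln(322/368) = -204 J/K.

ΔS = -204 J/K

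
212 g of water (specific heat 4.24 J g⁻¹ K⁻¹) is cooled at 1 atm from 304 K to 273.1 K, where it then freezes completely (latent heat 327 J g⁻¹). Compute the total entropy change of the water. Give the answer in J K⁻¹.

Cooling step: ΔS₁ = m c ln(T_tr/T_i) = 212 × 4.24 × ln(273.1/304) = -96.35 J/K.
Phase change: ΔS₂ = −mL/T_tr = −212 × 327 / 273.1 = -253.8 J/K.
ΔS_total = (-96.35) + (-253.8) = -350 J/K.

ΔS = -350 J/K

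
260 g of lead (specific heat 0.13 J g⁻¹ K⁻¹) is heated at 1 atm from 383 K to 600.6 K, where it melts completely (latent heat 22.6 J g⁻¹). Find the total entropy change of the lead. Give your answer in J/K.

Warming step: ΔS₁ = m c ln(T_tr/T_i) = 260 × 0.13 × ln(600.6/383) = 15.21 J/K.
Phase change: ΔS₂ = +mL/T_tr = 260 × 22.6 / 600.6 = 9.784 J/K.
ΔS_total = (15.21) + (9.784) = 25 J/K.

ΔS = 25 J/K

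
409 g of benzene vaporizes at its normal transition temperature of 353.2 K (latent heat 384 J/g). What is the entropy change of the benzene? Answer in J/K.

ΔS = 445 J/K

Heat absorbed by the substance: Q = mL = 409 × 384 = 157056 J.
At constant T, ΔS = Q_rev/T = 157056 / 353.2 = 445 J/K.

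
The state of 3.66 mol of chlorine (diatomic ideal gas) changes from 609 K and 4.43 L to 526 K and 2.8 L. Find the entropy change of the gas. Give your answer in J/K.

Entropy is a state function: ΔS = nC_V ln(T₂/T₁) + nR ln(V₂/V₁), with C_V = 5R/2 = 20.79 J mol⁻¹ K⁻¹ for a diatomic ideal gas.
ΔS = 3.66 × [20.79 × ln(526/609) + 8.314 × ln(2.8/4.43)] = -25.1 J/K.

ΔS = -25.1 J/K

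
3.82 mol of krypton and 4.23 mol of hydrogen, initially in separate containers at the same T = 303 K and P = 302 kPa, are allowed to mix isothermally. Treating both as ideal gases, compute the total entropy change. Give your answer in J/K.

ΔS_mix = 46.3 J/K

Mole fractions: x_A = 3.82/8.05 = 0.475, x_B = 0.525.
ΔS_mix = −R(n_A ln x_A + n_B ln x_B) = −8.314 × (3.82 ln 0.475 + 4.23 ln 0.525) = 46.3 J/K.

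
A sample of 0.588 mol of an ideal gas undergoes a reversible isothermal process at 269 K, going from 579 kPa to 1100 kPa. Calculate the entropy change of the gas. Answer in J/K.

ΔS_gas = -3.14 J/K

For an isothermal ideal gas ΔS_gas = nR ln(P₁/P₂) = 0.588 × 8.314 × ln(579/1100) = -3.14 J/K.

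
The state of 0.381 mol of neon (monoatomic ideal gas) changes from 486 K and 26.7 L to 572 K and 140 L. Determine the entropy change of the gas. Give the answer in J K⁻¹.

Entropy is a state function: ΔS = nC_V ln(T₂/T₁) + nR ln(V₂/V₁), with C_V = 3R/2 = 12.47 J mol⁻¹ K⁻¹ for a monoatomic ideal gas.
ΔS = 0.381 × [12.47 × ln(572/486) + 8.314 × ln(140/26.7)] = 6.02 J/K.

ΔS = 6.02 J/K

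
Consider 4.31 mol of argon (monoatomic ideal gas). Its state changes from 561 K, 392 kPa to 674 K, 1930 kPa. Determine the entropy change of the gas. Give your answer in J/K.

ΔS = nC_p ln(T₂/T₁) − nR ln(P₂/P₁), with C_p = 5R/2 = 20.79 J mol⁻¹ K⁻¹ for a monoatomic ideal gas.
ΔS = 4.31 × [20.79 × ln(674/561) − 8.314 × ln(1930/392)] = -40.7 J/K.

ΔS = -40.7 J/K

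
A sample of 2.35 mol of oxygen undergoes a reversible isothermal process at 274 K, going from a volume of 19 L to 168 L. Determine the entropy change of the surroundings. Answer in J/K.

ΔS_surr = -42.6 J/K

For an isothermal ideal gas ΔS_gas = nR ln(V₂/V₁) = 2.35 × 8.314 × ln(168/19) = 42.6 J/K.
The process is reversible, so ΔS_surr = −ΔS_gas = -42.6 J/K and ΔS_universe = 0.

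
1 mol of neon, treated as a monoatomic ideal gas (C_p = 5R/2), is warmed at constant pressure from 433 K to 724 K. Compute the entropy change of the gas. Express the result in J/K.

At constant pressure, ΔS = nC_p ln(T₂/T₁) with C_p = 5R/2 = 20.79 J mol⁻¹ K⁻¹.
ΔS = 1 × 20.79 × ln(724/433) = 10.7 J/K.

ΔS = 10.7 J/K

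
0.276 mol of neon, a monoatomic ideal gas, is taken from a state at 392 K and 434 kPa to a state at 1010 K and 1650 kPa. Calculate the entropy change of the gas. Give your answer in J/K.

ΔS = 2.36 J/K

ΔS = nC_p ln(T₂/T₁) − nR ln(P₂/P₁), with C_p = 5R/2 = 20.79 J mol⁻¹ K⁻¹ for a monoatomic ideal gas.
ΔS = 0.276 × [20.79 × ln(1010/392) − 8.314 × ln(1650/434)] = 2.36 J/K.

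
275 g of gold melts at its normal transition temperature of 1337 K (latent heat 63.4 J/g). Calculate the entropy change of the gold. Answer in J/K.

Heat absorbed by the substance: Q = mL = 275 × 63.4 = 17435 J.
At constant T, ΔS = Q_rev/T = 17435 / 1337 = 13 J/K.

ΔS = 13 J/K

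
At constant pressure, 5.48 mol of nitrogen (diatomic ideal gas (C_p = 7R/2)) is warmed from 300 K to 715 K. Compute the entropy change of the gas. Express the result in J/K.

ΔS = 138 J/K

At constant pressure, ΔS = nC_p ln(T₂/T₁) with C_p = 7R/2 = 29.1 J mol⁻¹ K⁻¹.
ΔS = 5.48 × 29.1 × ln(715/300) = 138 J/K.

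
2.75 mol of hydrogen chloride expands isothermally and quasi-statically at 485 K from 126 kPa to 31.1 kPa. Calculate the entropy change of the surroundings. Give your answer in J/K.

ΔS_surr = -32 J/K

For an isothermal ideal gas ΔS_gas = nR ln(P₁/P₂) = 2.75 × 8.314 × ln(126/31.1) = 32 J/K.
The process is reversible, so ΔS_surr = −ΔS_gas = -32 J/K and ΔS_universe = 0.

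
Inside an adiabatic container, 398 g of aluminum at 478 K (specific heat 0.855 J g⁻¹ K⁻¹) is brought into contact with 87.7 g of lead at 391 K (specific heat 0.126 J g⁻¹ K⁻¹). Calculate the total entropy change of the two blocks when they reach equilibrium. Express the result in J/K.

Energy balance: T_f = (m₁c₁T₁ + m₂c₂T₂)/(m₁c₁ + m₂c₂) = 475.26 K.
ΔS₁ = m₁c₁ ln(T_f/T₁) = 340.29 × ln(475.26/478) = -1.954 J/K.
ΔS₂ = m₂c₂ ln(T_f/T₂) = 11.0502 × ln(475.26/391) = 2.157 J/K.
ΔS_total = -1.954 + 2.157 = 0.203 J/K.

ΔS_total = 0.203 J/K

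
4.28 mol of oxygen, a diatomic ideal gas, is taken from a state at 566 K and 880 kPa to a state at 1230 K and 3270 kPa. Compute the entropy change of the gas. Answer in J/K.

ΔS = nC_p ln(T₂/T₁) − nR ln(P₂/P₁), with C_p = 7R/2 = 29.1 J mol⁻¹ K⁻¹ for a diatomic ideal gas.
ΔS = 4.28 × [29.1 × ln(1230/566) − 8.314 × ln(3270/880)] = 50 J/K.

ΔS = 50 J/K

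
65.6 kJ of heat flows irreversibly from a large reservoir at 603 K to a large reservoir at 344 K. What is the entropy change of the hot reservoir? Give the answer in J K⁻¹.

The hot reservoir loses heat Q, so ΔS_hot = −Q/T_H = −65600/603 = -109 J/K.

ΔS_hot = -109 J/K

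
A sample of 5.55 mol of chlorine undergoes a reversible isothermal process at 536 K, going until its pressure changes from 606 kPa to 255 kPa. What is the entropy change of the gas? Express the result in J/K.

ΔS_gas = 39.9 J/K

For an isothermal ideal gas ΔS_gas = nR ln(P₁/P₂) = 5.55 × 8.314 × ln(606/255) = 39.9 J/K.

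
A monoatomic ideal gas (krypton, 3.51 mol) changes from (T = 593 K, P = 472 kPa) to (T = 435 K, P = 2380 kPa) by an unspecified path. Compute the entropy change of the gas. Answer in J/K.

ΔS = nC_p ln(T₂/T₁) − nR ln(P₂/P₁), with C_p = 5R/2 = 20.79 J mol⁻¹ K⁻¹ for a monoatomic ideal gas.
ΔS = 3.51 × [20.79 × ln(435/593) − 8.314 × ln(2380/472)] = -69.8 J/K.

ΔS = -69.8 J/K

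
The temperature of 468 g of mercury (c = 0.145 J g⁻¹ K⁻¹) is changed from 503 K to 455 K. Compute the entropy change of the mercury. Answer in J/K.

ΔS = -6.81 J/K

ΔS = ∫dQ_rev/T = m c ln(T₂/T₁) = 468 × 0.145 × ln(455/503) = -6.81 J/K.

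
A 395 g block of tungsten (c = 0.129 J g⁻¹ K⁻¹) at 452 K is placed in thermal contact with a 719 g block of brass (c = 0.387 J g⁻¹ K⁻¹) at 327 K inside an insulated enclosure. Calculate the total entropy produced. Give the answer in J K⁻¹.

ΔS_total = 2.43 J/K

Energy balance: T_f = (m₁c₁T₁ + m₂c₂T₂)/(m₁c₁ + m₂c₂) = 346.35 K.
ΔS₁ = m₁c₁ ln(T_f/T₁) = 50.955 × ln(346.35/452) = -13.566 J/K.
ΔS₂ = m₂c₂ ln(T_f/T₂) = 278.253 × ln(346.35/327) = 15.995 J/K.
ΔS_total = -13.566 + 15.995 = 2.43 J/K.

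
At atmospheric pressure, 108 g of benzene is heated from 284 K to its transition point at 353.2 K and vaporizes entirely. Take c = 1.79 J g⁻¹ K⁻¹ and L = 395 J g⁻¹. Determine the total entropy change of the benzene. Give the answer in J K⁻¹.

Warming step: ΔS₁ = m c ln(T_tr/T_i) = 108 × 1.79 × ln(353.2/284) = 42.16 J/K.
Phase change: ΔS₂ = +mL/T_tr = 108 × 395 / 353.2 = 120.8 J/K.
ΔS_total = (42.16) + (120.8) = 163 J/K.

ΔS = 163 J/K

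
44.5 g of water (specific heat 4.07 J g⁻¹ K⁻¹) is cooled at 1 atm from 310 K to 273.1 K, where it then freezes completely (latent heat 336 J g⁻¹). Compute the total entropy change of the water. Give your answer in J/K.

ΔS = -77.7 J/K

Cooling step: ΔS₁ = m c ln(T_tr/T_i) = 44.5 × 4.07 × ln(273.1/310) = -22.95 J/K.
Phase change: ΔS₂ = −mL/T_tr = −44.5 × 336 / 273.1 = -54.75 J/K.
ΔS_total = (-22.95) + (-54.75) = -77.7 J/K.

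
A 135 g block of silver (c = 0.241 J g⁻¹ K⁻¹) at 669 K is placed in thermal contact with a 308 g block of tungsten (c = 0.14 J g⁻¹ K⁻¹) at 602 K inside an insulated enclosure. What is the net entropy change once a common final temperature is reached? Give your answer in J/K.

Energy balance: T_f = (m₁c₁T₁ + m₂c₂T₂)/(m₁c₁ + m₂c₂) = 630.81 K.
ΔS₁ = m₁c₁ ln(T_f/T₁) = 32.535 × ln(630.81/669) = -1.912 J/K.
ΔS₂ = m₂c₂ ln(T_f/T₂) = 43.12 × ln(630.81/602) = 2.016 J/K.
ΔS_total = -1.912 + 2.016 = 0.104 J/K.

ΔS_total = 0.104 J/K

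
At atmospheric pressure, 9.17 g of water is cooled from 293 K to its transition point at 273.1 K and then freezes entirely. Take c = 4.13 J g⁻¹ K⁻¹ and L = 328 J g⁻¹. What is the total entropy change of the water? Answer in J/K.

ΔS = -13.7 J/K

Cooling step: ΔS₁ = m c ln(T_tr/T_i) = 9.17 × 4.13 × ln(273.1/293) = -2.664 J/K.
Phase change: ΔS₂ = −mL/T_tr = −9.17 × 328 / 273.1 = -11.01 J/K.
ΔS_total = (-2.664) + (-11.01) = -13.7 J/K.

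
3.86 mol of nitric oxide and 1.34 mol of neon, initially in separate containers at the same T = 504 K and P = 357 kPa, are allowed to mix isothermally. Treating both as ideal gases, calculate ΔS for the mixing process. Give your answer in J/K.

Mole fractions: x_A = 3.86/5.2 = 0.742, x_B = 0.258.
ΔS_mix = −R(n_A ln x_A + n_B ln x_B) = −8.314 × (3.86 ln 0.742 + 1.34 ln 0.258) = 24.7 J/K.

ΔS_mix = 24.7 J/K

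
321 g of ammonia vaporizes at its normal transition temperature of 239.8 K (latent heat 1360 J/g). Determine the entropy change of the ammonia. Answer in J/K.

Heat absorbed by the substance: Q = mL = 321 × 1360 = 436560 J.
At constant T, ΔS = Q_rev/T = 436560 / 239.8 = 1820 J/K.

ΔS = 1820 J/K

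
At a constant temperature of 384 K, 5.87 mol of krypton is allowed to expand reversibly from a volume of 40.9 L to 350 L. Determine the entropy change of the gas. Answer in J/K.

ΔS_gas = 105 J/K

For an isothermal ideal gas ΔS_gas = nR ln(V₂/V₁) = 5.87 × 8.314 × ln(350/40.9) = 105 J/K.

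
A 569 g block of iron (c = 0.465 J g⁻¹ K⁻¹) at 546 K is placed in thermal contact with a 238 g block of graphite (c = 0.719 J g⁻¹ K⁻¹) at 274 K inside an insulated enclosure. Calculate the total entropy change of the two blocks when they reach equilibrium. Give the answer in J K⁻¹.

Energy balance: T_f = (m₁c₁T₁ + m₂c₂T₂)/(m₁c₁ + m₂c₂) = 439.17 K.
ΔS₁ = m₁c₁ ln(T_f/T₁) = 264.585 × ln(439.17/546) = -57.61 J/K.
ΔS₂ = m₂c₂ ln(T_f/T₂) = 171.122 × ln(439.17/274) = 80.73 J/K.
ΔS_total = -57.61 + 80.73 = 23.1 J/K.

ΔS_total = 23.1 J/K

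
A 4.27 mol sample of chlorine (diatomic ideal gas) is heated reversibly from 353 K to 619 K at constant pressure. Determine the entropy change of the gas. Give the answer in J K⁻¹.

At constant pressure, ΔS = nC_p ln(T₂/T₁) with C_p = 7R/2 = 29.1 J mol⁻¹ K⁻¹.
ΔS = 4.27 × 29.1 × ln(619/353) = 69.8 J/K.

ΔS = 69.8 J/K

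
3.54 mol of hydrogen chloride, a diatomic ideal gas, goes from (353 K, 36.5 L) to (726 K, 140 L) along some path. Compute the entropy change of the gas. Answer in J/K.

ΔS = 92.6 J/K

Entropy is a state function: ΔS = nC_V ln(T₂/T₁) + nR ln(V₂/V₁), with C_V = 5R/2 = 20.79 J mol⁻¹ K⁻¹ for a diatomic ideal gas.
ΔS = 3.54 × [20.79 × ln(726/353) + 8.314 × ln(140/36.5)] = 92.6 J/K.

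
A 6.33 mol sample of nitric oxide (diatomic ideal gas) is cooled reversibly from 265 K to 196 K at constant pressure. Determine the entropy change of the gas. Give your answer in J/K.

At constant pressure, ΔS = nC_p ln(T₂/T₁) with C_p = 7R/2 = 29.1 J mol⁻¹ K⁻¹.
ΔS = 6.33 × 29.1 × ln(196/265) = -55.6 J/K.

ΔS = -55.6 J/K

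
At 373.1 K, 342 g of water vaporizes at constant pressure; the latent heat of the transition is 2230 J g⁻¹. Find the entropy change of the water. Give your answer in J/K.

Heat absorbed by the substance: Q = mL = 342 × 2230 = 762660 J.
At constant T, ΔS = Q_rev/T = 762660 / 373.1 = 2040 J/K.

ΔS = 2040 J/K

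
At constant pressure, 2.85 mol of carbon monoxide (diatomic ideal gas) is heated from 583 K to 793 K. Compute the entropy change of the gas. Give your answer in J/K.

ΔS = 25.5 J/K

At constant pressure, ΔS = nC_p ln(T₂/T₁) with C_p = 7R/2 = 29.1 J mol⁻¹ K⁻¹.
ΔS = 2.85 × 29.1 × ln(793/583) = 25.5 J/K.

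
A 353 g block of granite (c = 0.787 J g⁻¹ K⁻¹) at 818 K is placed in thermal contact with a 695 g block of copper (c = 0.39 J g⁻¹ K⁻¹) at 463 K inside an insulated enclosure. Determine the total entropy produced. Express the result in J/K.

ΔS_total = 21.9 J/K

Energy balance: T_f = (m₁c₁T₁ + m₂c₂T₂)/(m₁c₁ + m₂c₂) = 642.69 K.
ΔS₁ = m₁c₁ ln(T_f/T₁) = 277.811 × ln(642.69/818) = -67.01 J/K.
ΔS₂ = m₂c₂ ln(T_f/T₂) = 271.05 × ln(642.69/463) = 88.89 J/K.
ΔS_total = -67.01 + 88.89 = 21.9 J/K.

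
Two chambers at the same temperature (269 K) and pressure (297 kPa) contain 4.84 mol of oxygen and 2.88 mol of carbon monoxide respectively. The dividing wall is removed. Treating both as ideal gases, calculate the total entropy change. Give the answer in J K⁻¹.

ΔS_mix = 42.4 J/K

Mole fractions: x_A = 4.84/7.72 = 0.627, x_B = 0.373.
ΔS_mix = −R(n_A ln x_A + n_B ln x_B) = −8.314 × (4.84 ln 0.627 + 2.88 ln 0.373) = 42.4 J/K.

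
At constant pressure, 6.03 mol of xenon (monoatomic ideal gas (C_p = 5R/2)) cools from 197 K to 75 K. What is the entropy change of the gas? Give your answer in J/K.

ΔS = -121 J/K

At constant pressure, ΔS = nC_p ln(T₂/T₁) with C_p = 5R/2 = 20.79 J mol⁻¹ K⁻¹.
ΔS = 6.03 × 20.79 × ln(75/197) = -121 J/K.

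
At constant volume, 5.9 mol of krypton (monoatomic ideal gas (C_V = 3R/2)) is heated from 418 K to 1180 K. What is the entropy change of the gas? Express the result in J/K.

At constant volume, ΔS = nC_V ln(T₂/T₁) with C_V = 3R/2 = 12.47 J mol⁻¹ K⁻¹.
ΔS = 5.9 × 12.47 × ln(1180/418) = 76.4 J/K.

ΔS = 76.4 J/K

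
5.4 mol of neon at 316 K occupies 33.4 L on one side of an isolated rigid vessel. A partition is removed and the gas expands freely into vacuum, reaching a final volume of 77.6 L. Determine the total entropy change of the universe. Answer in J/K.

For an ideal gas in free expansion Q = 0 and W = 0, so T is unchanged.
Entropy is a state function; using a reversible isothermal path, ΔS_gas = nR ln(V₂/V₁) = 5.4 × 8.314 × ln(77.6/33.4) = 37.8 J/K.
The insulated surroundings exchange no heat, so ΔS_surr = 0 and ΔS_universe = ΔS_gas.

ΔS_universe = 37.8 J/K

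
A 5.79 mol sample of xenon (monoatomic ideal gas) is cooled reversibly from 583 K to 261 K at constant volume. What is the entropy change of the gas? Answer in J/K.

ΔS = -58 J/K

At constant volume, ΔS = nC_V ln(T₂/T₁) with C_V = 3R/2 = 12.47 J mol⁻¹ K⁻¹.
ΔS = 5.79 × 12.47 × ln(261/583) = -58 J/K.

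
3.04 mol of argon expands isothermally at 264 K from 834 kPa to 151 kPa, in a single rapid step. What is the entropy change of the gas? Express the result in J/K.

ΔS_gas = 43.2 J/K

Entropy is a state function, so ΔS_gas depends only on the end states.
For an isothermal ideal gas ΔS_gas = nR ln(P₁/P₂) = 3.04 × 8.314 × ln(834/151) = 43.2 J/K.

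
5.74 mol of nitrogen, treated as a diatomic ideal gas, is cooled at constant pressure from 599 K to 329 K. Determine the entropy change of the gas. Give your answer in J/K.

At constant pressure, ΔS = nC_p ln(T₂/T₁) with C_p = 7R/2 = 29.1 J mol⁻¹ K⁻¹.
ΔS = 5.74 × 29.1 × ln(329/599) = -100 J/K.

ΔS = -100 J/K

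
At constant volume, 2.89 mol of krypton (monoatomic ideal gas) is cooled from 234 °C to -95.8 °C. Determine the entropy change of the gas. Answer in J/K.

ΔS = -37.9 J/K

In kelvin: T₁ = 507.15 K, T₂ = 177.35 K. At constant volume, ΔS = nC_V ln(T₂/T₁) with C_V = 3R/2 = 12.47 J mol⁻¹ K⁻¹.
ΔS = 2.89 × 12.47 × ln(177.35/507.15) = -37.9 J/K.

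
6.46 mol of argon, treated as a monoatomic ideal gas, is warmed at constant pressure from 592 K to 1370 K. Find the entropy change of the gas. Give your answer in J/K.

ΔS = 113 J/K

At constant pressure, ΔS = nC_p ln(T₂/T₁) with C_p = 5R/2 = 20.79 J mol⁻¹ K⁻¹.
ΔS = 6.46 × 20.79 × ln(1370/592) = 113 J/K.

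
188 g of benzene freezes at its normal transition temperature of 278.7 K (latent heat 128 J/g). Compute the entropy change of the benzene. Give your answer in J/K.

Heat released by the substance: Q = −mL = −188 × 128 = −24064 J.
At constant T, ΔS = Q_rev/T = −24064 / 278.7 = -86.3 J/K.

ΔS = -86.3 J/K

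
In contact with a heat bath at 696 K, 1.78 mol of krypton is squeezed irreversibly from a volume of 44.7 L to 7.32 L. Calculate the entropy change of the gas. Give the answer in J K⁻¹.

Entropy is a state function, so ΔS_gas depends only on the end states.
For an isothermal ideal gas ΔS_gas = nR ln(V₂/V₁) = 1.78 × 8.314 × ln(7.32/44.7) = -26.8 J/K.

ΔS_gas = -26.8 J/K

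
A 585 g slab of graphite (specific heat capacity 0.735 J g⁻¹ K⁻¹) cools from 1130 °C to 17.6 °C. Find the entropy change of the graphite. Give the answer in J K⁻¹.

ΔS = -677 J/K

In kelvin: T₁ = 1403.15 K, T₂ = 290.75 K. ΔS = ∫dQ_rev/T = m c ln(T₂/T₁) = 585 × 0.735 × ln(290.75/1403.15) = -677 J/K.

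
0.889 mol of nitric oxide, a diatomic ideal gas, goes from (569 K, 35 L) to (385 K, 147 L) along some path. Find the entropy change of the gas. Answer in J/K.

ΔS = 3.39 J/K

Entropy is a state function: ΔS = nC_V ln(T₂/T₁) + nR ln(V₂/V₁), with C_V = 5R/2 = 20.79 J mol⁻¹ K⁻¹ for a diatomic ideal gas.
ΔS = 0.889 × [20.79 × ln(385/569) + 8.314 × ln(147/35)] = 3.39 J/K.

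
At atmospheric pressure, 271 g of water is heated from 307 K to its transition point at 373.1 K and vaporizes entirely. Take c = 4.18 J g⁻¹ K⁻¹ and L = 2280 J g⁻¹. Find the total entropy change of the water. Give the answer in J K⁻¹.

Warming step: ΔS₁ = m c ln(T_tr/T_i) = 271 × 4.18 × ln(373.1/307) = 220.9 J/K.
Phase change: ΔS₂ = +mL/T_tr = 271 × 2280 / 373.1 = 1656 J/K.
ΔS_total = (220.9) + (1656) = 1880 J/K.

ΔS = 1880 J/K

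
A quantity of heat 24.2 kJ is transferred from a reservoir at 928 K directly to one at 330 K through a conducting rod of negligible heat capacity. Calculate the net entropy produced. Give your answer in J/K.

ΔS_hot = −Q/T_H = −24200/928 = -26.078 J/K and ΔS_cold = +Q/T_C = 24200/330 = 73.333 J/K.
ΔS_total = -26.078 + 73.333 = 47.3 J/K, positive as the second law requires.

ΔS_total = 47.3 J/K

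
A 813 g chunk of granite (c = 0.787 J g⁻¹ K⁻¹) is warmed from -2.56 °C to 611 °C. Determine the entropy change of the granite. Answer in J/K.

In kelvin: T₁ = 270.59 K, T₂ = 884.15 K. ΔS = ∫dQ_rev/T = m c ln(T₂/T₁) = 813 × 0.787 × ln(884.15/270.59) = 758 J/K.

ΔS = 758 J/K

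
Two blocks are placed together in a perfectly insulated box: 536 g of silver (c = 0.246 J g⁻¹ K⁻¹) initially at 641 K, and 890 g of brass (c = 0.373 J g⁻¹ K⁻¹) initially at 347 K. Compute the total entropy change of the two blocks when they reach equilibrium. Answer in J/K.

ΔS_total = 19.2 J/K

Energy balance: T_f = (m₁c₁T₁ + m₂c₂T₂)/(m₁c₁ + m₂c₂) = 430.58 K.
ΔS₁ = m₁c₁ ln(T_f/T₁) = 131.856 × ln(430.58/641) = -52.47 J/K.
ΔS₂ = m₂c₂ ln(T_f/T₂) = 331.97 × ln(430.58/347) = 71.64 J/K.
ΔS_total = -52.47 + 71.64 = 19.2 J/K.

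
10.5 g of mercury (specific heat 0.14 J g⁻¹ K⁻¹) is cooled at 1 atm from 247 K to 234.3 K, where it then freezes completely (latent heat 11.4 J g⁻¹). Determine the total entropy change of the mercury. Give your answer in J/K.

ΔS = -0.588 J/K

Cooling step: ΔS₁ = m c ln(T_tr/T_i) = 10.5 × 0.14 × ln(234.3/247) = -0.077595 J/K.
Phase change: ΔS₂ = −mL/T_tr = −10.5 × 11.4 / 234.3 = -0.51088 J/K.
ΔS_total = (-0.077595) + (-0.51088) = -0.588 J/K.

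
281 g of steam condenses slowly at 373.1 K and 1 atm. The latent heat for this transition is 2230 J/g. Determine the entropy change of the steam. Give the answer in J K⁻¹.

ΔS = -1680 J/K

Heat released by the substance: Q = −mL = −281 × 2230 = −626630 J.
At constant T, ΔS = Q_rev/T = −626630 / 373.1 = -1680 J/K.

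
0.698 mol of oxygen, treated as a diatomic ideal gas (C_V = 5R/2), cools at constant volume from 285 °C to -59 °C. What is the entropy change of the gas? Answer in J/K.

ΔS = -13.9 J/K

In kelvin: T₁ = 558.15 K, T₂ = 214.15 K. At constant volume, ΔS = nC_V ln(T₂/T₁) with C_V = 5R/2 = 20.79 J mol⁻¹ K⁻¹.
ΔS = 0.698 × 20.79 × ln(214.15/558.15) = -13.9 J/K.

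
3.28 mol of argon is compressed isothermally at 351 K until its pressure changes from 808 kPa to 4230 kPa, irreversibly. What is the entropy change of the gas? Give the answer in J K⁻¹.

Entropy is a state function, so ΔS_gas depends only on the end states.
For an isothermal ideal gas ΔS_gas = nR ln(P₁/P₂) = 3.28 × 8.314 × ln(808/4230) = -45.1 J/K.

ΔS_gas = -45.1 J/K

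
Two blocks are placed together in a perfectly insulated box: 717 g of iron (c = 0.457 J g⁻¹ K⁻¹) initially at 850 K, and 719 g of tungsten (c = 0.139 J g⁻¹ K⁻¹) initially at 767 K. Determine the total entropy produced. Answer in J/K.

Energy balance: T_f = (m₁c₁T₁ + m₂c₂T₂)/(m₁c₁ + m₂c₂) = 830.6 K.
ΔS₁ = m₁c₁ ln(T_f/T₁) = 327.669 × ln(830.6/850) = -7.565 J/K.
ΔS₂ = m₂c₂ ln(T_f/T₂) = 99.941 × ln(830.6/767) = 7.962 J/K.
ΔS_total = -7.565 + 7.962 = 0.397 J/K.

ΔS_total = 0.397 J/K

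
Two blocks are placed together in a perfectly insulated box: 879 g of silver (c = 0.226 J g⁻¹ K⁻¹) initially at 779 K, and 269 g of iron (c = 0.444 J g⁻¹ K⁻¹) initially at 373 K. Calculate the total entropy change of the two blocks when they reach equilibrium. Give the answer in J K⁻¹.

ΔS_total = 18.7 J/K

Energy balance: T_f = (m₁c₁T₁ + m₂c₂T₂)/(m₁c₁ + m₂c₂) = 626.56 K.
ΔS₁ = m₁c₁ ln(T_f/T₁) = 198.654 × ln(626.56/779) = -43.26 J/K.
ΔS₂ = m₂c₂ ln(T_f/T₂) = 119.436 × ln(626.56/373) = 61.95 J/K.
ΔS_total = -43.26 + 61.95 = 18.7 J/K.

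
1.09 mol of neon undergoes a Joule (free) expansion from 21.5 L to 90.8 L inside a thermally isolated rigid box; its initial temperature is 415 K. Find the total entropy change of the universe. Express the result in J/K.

ΔS_universe = 13.1 J/K

No heat is exchanged and no work is done, so the ideal-gas temperature stays constant.
Entropy is a state function; using a reversible isothermal path, ΔS_gas = nR ln(V₂/V₁) = 1.09 × 8.314 × ln(90.8/21.5) = 13.1 J/K.
The insulated surroundings exchange no heat, so ΔS_surr = 0 and ΔS_universe = ΔS_gas.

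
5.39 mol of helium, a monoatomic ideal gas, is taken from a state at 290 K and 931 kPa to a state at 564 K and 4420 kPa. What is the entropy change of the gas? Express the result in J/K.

ΔS = nC_p ln(T₂/T₁) − nR ln(P₂/P₁), with C_p = 5R/2 = 20.79 J mol⁻¹ K⁻¹ for a monoatomic ideal gas.
ΔS = 5.39 × [20.79 × ln(564/290) − 8.314 × ln(4420/931)] = 4.72 J/K.

ΔS = 4.72 J/K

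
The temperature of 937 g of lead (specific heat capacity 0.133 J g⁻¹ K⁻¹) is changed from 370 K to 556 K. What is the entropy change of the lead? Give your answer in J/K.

ΔS = ∫dQ_rev/T = m c ln(T₂/T₁) = 937 × 0.133 × ln(556/370) = 50.8 J/K.

ΔS = 50.8 J/K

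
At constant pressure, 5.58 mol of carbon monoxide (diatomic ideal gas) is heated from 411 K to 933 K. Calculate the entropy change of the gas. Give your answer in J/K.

ΔS = 133 J/K

At constant pressure, ΔS = nC_p ln(T₂/T₁) with C_p = 7R/2 = 29.1 J mol⁻¹ K⁻¹.
ΔS = 5.58 × 29.1 × ln(933/411) = 133 J/K.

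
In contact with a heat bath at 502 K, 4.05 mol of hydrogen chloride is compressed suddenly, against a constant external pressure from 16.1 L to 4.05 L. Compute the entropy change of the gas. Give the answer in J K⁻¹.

ΔS_gas = -46.5 J/K

Entropy is a state function, so ΔS_gas depends only on the end states.
For an isothermal ideal gas ΔS_gas = nR ln(V₂/V₁) = 4.05 × 8.314 × ln(4.05/16.1) = -46.5 J/K.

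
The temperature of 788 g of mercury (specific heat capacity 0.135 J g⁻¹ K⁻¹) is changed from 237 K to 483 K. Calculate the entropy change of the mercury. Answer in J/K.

ΔS = 75.7 J/K

ΔS = ∫dQ_rev/T = m c ln(T₂/T₁) = 788 × 0.135 × ln(483/237) = 75.7 J/K.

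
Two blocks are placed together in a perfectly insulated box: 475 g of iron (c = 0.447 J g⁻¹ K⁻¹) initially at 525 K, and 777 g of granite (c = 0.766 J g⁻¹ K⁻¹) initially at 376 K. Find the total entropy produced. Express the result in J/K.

ΔS_total = 9.16 J/K

Energy balance: T_f = (m₁c₁T₁ + m₂c₂T₂)/(m₁c₁ + m₂c₂) = 415.18 K.
ΔS₁ = m₁c₁ ln(T_f/T₁) = 212.325 × ln(415.18/525) = -49.83 J/K.
ΔS₂ = m₂c₂ ln(T_f/T₂) = 595.182 × ln(415.18/376) = 58.99 J/K.
ΔS_total = -49.83 + 58.99 = 9.16 J/K.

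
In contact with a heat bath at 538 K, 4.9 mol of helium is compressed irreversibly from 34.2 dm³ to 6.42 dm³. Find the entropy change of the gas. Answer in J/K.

ΔS_gas = -68.1 J/K

Entropy is a state function, so ΔS_gas depends only on the end states.
For an isothermal ideal gas ΔS_gas = nR ln(V₂/V₁) = 4.9 × 8.314 × ln(6.42/34.2) = -68.1 J/K.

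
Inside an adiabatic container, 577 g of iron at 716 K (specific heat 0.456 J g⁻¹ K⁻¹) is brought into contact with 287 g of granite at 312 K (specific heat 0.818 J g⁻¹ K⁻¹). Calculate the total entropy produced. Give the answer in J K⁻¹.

Energy balance: T_f = (m₁c₁T₁ + m₂c₂T₂)/(m₁c₁ + m₂c₂) = 525.5 K.
ΔS₁ = m₁c₁ ln(T_f/T₁) = 263.112 × ln(525.5/716) = -81.39 J/K.
ΔS₂ = m₂c₂ ln(T_f/T₂) = 234.766 × ln(525.5/312) = 122.4 J/K.
ΔS_total = -81.39 + 122.4 = 41 J/K.

ΔS_total = 41 J/K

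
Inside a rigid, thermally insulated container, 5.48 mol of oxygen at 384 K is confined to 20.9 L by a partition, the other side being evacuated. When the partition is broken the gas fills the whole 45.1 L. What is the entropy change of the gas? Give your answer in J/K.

No heat is exchanged and no work is done, so the ideal-gas temperature stays constant.
Entropy is a state function; using a reversible isothermal path, ΔS_gas = nR ln(V₂/V₁) = 5.48 × 8.314 × ln(45.1/20.9) = 35 J/K.

ΔS_gas = 35 J/K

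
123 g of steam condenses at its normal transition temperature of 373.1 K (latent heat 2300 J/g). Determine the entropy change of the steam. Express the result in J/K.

ΔS = -758 J/K

Heat released by the substance: Q = −mL = −123 × 2300 = −282900 J.
At constant T, ΔS = Q_rev/T = −282900 / 373.1 = -758 J/K.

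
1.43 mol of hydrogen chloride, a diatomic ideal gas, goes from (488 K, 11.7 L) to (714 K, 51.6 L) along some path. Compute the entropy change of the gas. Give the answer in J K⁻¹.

Entropy is a state function: ΔS = nC_V ln(T₂/T₁) + nR ln(V₂/V₁), with C_V = 5R/2 = 20.79 J mol⁻¹ K⁻¹ for a diatomic ideal gas.
ΔS = 1.43 × [20.79 × ln(714/488) + 8.314 × ln(51.6/11.7)] = 29 J/K.

ΔS = 29 J/K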